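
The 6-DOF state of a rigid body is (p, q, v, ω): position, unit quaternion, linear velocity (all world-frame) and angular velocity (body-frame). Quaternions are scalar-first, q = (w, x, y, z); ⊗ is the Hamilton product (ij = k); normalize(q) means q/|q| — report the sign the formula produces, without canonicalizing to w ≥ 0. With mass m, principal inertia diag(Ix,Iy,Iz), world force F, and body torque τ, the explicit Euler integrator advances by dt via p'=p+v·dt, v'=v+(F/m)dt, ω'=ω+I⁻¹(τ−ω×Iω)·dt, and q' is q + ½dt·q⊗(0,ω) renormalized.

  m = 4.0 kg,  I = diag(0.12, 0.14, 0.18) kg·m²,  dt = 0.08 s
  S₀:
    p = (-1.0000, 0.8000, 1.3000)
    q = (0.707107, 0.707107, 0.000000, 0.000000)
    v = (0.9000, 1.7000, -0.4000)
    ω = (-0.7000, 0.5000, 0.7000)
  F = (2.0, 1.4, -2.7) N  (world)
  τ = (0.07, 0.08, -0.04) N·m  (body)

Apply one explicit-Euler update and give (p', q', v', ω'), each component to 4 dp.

p' = (-0.9280, 0.9360, 1.2680)
q' = (0.7262, 0.6866, -0.0057, 0.0339)
v' = (0.9400, 1.7280, -0.4540)
ω' = (-0.6627, 0.5289, 0.6853)

p + v·dt = (-0.9280, 0.9360, 1.2680)
v + (F/m)dt = (0.9400, 1.7280, -0.4540)
angular accel α = (0.4667, 0.3614, -0.1833)
new body rate ω' = (-0.6627, 0.5289, 0.6853)
Hamilton product q⊗(0,ω) = (0.4949749, -0.4949749, -0.1414214, 0.8485284)
q + ½dt·q⊗(0,ω), renormalized = (0.7262, 0.6866, -0.0057, 0.0339)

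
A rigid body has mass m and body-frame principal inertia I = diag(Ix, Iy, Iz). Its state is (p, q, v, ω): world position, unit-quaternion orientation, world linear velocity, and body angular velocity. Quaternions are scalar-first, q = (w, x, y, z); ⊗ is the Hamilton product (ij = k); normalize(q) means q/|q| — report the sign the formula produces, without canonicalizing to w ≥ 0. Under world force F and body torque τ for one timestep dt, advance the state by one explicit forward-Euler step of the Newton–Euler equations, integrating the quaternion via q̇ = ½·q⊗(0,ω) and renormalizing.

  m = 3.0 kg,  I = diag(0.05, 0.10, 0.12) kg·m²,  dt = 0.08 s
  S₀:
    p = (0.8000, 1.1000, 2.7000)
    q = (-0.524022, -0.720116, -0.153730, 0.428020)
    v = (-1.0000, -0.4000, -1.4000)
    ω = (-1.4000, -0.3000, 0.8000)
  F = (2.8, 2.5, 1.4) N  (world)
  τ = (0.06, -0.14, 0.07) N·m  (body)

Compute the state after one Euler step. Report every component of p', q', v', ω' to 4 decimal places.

p' = (0.7200, 1.0680, 2.5880)
q' = (-0.5786, -0.6891, -0.1480, 0.4104)
v' = (-0.9253, -0.3333, -1.3627)
ω' = (-1.2963, -0.4747, 0.8327)

new position p' = (0.7200, 1.0680, 2.5880)
v + (F/m)dt = (-0.9253, -0.3333, -1.3627)
precession coupling ω×(Iω) = (-0.0048, 0.0784, 0.0210)
angular accel α = (1.2960, -2.1840, 0.4083)
ω' = ω + α·dt = (-1.2963, -0.4747, 0.8327)
q⊗(0,ω) = (-1.3966974, 0.7390528, 0.1340714, -0.4184048)
updated quaternion q' = (-0.5786, -0.6891, -0.1480, 0.4104)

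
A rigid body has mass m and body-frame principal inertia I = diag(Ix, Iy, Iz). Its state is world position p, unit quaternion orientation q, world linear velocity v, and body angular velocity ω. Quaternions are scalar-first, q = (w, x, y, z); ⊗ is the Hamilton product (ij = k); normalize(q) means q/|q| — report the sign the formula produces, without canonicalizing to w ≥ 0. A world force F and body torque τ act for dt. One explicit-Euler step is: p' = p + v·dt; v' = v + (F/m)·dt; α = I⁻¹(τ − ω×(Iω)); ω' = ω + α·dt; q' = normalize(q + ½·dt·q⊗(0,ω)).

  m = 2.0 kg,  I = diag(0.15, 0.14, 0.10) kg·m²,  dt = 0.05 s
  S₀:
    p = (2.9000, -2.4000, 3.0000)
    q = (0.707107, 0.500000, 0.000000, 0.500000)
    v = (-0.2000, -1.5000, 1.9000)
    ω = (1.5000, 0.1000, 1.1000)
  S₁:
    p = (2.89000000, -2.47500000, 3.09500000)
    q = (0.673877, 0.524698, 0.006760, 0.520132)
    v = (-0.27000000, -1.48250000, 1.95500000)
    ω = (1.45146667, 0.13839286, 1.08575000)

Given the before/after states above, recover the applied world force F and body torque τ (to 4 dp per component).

v₁ − v₀ = (-0.07000000, 0.01750000, 0.05500000)
applied force F = (-2.8000, 0.7000, 2.2000)
ω₁ − ω₀ = (-0.04853333, 0.03839286, -0.01425000)
I·α + gyro = (-0.1500, 0.1900, -0.0300)

F = (-2.8000, 0.7000, 2.2000)
τ = (-0.1500, 0.1900, -0.0300)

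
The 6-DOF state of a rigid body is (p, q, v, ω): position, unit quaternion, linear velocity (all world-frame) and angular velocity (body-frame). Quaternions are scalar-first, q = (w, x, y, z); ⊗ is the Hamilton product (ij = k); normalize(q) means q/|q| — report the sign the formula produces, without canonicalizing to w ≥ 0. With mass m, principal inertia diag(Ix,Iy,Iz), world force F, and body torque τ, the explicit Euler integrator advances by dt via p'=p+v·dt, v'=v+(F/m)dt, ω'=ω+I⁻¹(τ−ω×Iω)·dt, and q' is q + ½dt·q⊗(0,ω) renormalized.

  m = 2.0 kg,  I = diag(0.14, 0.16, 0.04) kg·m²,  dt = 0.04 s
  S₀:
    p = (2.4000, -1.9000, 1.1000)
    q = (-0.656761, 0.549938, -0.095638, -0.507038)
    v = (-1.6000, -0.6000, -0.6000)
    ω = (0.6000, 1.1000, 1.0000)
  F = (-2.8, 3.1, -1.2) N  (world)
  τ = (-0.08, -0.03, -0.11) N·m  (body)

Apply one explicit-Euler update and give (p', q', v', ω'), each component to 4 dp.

p' = (2.3360, -1.9240, 1.0760)
q' = (-0.6508, 0.5510, -0.1271, -0.5067)
v' = (-1.6560, -0.5380, -0.6240)
ω' = (0.6149, 1.0775, 0.8768)

a = (-1.4000, 1.5500, -0.6000)
p + v·dt = (2.3360, -1.9240, 1.0760)
new velocity v' = (-1.6560, -0.5380, -0.6240)
α = I⁻¹(τ − ω×Iω) = (0.3714, -0.5625, -3.0800)
new body rate ω' = (0.6149, 1.0775, 0.8768)
2q̇ = q⊗(0,ω) = (0.2822770, 0.0680472, -1.5765979, 0.0055536)
q + ½dt·q⊗(0,ω), renormalized = (-0.6508, 0.5510, -0.1271, -0.5067)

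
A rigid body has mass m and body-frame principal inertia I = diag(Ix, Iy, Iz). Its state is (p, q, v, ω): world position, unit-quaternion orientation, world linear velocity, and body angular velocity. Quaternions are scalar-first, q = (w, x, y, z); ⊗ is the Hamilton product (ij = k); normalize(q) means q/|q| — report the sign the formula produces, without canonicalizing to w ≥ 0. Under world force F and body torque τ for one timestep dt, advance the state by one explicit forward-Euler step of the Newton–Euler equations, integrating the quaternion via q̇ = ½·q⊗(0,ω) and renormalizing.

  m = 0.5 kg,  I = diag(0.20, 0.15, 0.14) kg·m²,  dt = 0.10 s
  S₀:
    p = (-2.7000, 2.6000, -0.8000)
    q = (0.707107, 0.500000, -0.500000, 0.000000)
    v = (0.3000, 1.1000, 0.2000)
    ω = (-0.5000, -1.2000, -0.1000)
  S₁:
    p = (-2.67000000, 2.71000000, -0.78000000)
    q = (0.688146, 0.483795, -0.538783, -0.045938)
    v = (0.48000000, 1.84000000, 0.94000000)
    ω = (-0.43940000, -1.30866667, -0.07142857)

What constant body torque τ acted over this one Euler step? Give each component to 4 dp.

ω₁ − ω₀ = (0.06060000, -0.10866667, 0.02857143)
precession coupling = (-0.0012, 0.0030, -0.0300)
applied torque τ = (0.1200, -0.1600, 0.0100)

τ = (0.1200, -0.1600, 0.0100)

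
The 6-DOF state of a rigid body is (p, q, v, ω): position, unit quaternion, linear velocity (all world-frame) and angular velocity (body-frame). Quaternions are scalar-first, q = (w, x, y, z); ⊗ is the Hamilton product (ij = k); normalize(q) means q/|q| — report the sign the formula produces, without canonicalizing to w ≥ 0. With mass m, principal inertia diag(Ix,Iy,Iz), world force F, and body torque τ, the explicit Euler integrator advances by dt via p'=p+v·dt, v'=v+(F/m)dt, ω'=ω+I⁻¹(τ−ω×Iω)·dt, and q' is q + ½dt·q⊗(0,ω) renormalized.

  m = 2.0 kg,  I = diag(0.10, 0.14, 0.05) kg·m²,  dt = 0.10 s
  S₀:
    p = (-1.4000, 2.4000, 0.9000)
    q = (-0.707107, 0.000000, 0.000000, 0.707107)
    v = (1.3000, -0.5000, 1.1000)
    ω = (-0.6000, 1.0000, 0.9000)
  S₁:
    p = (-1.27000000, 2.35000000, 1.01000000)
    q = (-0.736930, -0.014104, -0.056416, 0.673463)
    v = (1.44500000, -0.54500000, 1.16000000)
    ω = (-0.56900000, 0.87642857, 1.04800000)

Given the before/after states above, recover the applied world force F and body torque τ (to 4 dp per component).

F = (2.9000, -0.9000, 1.2000)
τ = (-0.0500, -0.2000, 0.0500)

Δω = ω₁−ω₀ = (0.03100000, -0.12357143, 0.14800000)
I·α + gyro = (-0.0500, -0.2000, 0.0500)
v₁ − v₀ = (0.14500000, -0.04500000, 0.06000000)
applied force F = (2.9000, -0.9000, 1.2000)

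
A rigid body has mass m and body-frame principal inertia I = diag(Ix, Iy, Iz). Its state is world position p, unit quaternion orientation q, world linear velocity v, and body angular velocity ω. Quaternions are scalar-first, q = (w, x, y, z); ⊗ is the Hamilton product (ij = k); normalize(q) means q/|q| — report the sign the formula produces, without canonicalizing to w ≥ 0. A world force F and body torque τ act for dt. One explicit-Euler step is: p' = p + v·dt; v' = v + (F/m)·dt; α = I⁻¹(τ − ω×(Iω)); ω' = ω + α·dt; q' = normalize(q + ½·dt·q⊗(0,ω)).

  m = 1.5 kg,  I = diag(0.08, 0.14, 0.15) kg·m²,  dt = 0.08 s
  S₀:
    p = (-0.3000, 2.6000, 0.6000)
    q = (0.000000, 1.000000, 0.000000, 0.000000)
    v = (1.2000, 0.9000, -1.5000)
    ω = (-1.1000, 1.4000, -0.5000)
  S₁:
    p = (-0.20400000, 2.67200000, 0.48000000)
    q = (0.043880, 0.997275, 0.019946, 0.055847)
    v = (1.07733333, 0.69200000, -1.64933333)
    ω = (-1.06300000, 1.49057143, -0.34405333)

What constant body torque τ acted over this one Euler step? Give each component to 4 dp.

Δω = ω₁−ω₀ = (0.03700000, 0.09057143, 0.15594667)
gyro term ω₀×Iω₀ = (-0.0070, -0.0385, -0.0924)
applied torque τ = (0.0300, 0.1200, 0.2000)

τ = (0.0300, 0.1200, 0.2000)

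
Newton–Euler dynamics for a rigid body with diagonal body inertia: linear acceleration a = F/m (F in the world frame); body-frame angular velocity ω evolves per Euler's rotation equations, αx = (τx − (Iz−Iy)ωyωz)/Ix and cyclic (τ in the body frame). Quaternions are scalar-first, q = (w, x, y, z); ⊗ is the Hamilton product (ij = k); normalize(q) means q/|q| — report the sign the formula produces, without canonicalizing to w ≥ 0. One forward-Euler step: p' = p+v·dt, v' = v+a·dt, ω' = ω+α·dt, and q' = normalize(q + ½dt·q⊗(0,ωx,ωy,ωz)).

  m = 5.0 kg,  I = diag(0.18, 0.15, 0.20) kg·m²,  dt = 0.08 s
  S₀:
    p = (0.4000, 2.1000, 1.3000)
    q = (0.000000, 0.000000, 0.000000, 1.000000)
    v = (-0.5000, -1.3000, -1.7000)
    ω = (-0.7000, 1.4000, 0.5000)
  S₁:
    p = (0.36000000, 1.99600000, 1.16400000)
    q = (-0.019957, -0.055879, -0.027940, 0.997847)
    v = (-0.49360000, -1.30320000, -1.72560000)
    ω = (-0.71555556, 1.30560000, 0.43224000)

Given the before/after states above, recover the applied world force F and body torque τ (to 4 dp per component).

Δω = ω₁−ω₀ = (-0.01555556, -0.09440000, -0.06776000)
gyro term ω₀×Iω₀ = (0.0350, 0.0070, 0.0294)
I·α + gyro = (0.0000, -0.1700, -0.1400)
v₁ − v₀ = (0.00640000, -0.00320000, -0.02560000)
F = m·Δv/dt = (0.4000, -0.2000, -1.6000)

F = (0.4000, -0.2000, -1.6000)
τ = (0.0000, -0.1700, -0.1400)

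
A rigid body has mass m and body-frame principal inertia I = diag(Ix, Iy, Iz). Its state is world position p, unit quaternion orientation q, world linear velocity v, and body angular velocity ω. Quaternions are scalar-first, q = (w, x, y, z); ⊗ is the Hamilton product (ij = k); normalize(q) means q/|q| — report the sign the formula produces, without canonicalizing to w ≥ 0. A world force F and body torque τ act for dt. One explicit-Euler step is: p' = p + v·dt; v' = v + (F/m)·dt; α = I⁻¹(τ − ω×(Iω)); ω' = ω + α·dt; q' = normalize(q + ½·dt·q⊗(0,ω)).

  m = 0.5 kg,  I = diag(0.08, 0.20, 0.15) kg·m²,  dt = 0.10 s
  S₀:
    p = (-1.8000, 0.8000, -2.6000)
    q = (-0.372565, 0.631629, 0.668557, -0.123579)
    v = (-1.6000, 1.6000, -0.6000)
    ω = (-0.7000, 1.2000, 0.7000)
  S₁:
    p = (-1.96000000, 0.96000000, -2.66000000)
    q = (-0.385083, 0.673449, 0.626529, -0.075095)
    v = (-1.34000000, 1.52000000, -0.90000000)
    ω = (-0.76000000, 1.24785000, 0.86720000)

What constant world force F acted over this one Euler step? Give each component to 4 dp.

Δv = v₁−v₀ = (0.26000000, -0.08000000, -0.30000000)
m·(v₁−v₀)/dt = (1.3000, -0.4000, -1.5000)

F = (1.3000, -0.4000, -1.5000)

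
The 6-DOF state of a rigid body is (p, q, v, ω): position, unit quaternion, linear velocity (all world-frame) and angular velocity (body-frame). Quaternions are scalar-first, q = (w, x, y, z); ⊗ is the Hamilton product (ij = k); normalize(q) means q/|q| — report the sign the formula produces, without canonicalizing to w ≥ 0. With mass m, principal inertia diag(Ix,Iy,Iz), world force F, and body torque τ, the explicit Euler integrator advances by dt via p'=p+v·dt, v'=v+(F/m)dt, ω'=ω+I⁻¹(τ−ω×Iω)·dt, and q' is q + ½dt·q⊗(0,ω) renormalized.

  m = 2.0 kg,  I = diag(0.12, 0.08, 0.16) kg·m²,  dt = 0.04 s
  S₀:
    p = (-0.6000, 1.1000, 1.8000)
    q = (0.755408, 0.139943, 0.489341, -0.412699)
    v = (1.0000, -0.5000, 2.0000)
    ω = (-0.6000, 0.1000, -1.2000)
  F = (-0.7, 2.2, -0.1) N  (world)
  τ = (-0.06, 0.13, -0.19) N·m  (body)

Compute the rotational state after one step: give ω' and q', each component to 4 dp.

precession coupling ω×(Iω) = (-0.0096, -0.0288, 0.0024)
α = I⁻¹(τ − ω×Iω) = (-0.4200, 1.9850, -1.2025)
ω' = ω + α·dt = (-0.6168, 0.1794, -1.2481)
2q̇ = q⊗(0,ω) = (-0.4602071, -0.9991841, 0.4910918, -0.5988907)
q + ½dt·q⊗(0,ω), renormalized = (0.7459, 0.1199, 0.4990, -0.4245)

ω' = (-0.6168, 0.1794, -1.2481)
q' = (0.7459, 0.1199, 0.4990, -0.4245)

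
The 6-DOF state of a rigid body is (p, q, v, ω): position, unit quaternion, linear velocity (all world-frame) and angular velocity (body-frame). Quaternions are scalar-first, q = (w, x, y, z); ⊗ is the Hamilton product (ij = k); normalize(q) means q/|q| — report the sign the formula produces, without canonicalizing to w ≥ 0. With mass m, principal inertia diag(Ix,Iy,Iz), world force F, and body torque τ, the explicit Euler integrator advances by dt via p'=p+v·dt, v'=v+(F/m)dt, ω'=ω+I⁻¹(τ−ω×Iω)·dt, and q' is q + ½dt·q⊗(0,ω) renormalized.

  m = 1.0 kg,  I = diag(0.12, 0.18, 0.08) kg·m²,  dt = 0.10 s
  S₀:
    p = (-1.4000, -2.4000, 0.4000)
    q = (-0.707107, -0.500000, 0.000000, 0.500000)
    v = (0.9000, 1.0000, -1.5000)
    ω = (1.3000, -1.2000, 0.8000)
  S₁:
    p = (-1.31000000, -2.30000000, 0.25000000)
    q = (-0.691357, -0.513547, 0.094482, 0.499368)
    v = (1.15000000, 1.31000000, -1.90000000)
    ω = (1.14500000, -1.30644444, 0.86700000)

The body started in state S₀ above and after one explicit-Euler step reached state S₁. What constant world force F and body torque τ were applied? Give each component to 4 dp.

F = (2.5000, 3.1000, -4.0000)
τ = (-0.0900, -0.1500, -0.0400)

v₁ − v₀ = (0.25000000, 0.31000000, -0.40000000)
applied force F = (2.5000, 3.1000, -4.0000)
Δω = ω₁−ω₀ = (-0.15500000, -0.10644444, 0.06700000)
gyro term ω₀×Iω₀ = (0.0960, 0.0416, -0.0936)
τ = I·(Δω/dt) + ω₀×(Iω₀) = (-0.0900, -0.1500, -0.0400)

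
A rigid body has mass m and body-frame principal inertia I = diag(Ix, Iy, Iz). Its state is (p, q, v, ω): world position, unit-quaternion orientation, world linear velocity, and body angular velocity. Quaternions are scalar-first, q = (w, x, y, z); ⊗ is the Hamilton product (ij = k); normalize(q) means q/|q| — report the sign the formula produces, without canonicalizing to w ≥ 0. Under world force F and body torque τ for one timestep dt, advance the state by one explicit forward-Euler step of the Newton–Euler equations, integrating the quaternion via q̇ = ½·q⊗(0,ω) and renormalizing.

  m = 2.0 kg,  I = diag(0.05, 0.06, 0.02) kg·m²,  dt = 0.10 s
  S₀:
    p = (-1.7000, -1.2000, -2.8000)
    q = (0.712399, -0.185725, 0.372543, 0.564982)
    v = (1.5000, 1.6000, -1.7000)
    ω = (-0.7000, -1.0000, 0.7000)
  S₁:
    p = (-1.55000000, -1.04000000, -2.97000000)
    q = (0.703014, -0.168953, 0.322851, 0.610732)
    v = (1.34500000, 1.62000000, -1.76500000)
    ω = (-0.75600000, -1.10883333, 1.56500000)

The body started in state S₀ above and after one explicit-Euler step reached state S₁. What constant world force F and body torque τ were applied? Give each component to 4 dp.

F = (-3.1000, 0.4000, -1.3000)
τ = (0.0000, -0.0800, 0.1800)

v₁ − v₀ = (-0.15500000, 0.02000000, -0.06500000)
F = m·Δv/dt = (-3.1000, 0.4000, -1.3000)
ω₁ − ω₀ = (-0.05600000, -0.10883333, 0.86500000)
gyro term ω₀×Iω₀ = (0.0280, -0.0147, 0.0070)
τ = I·(Δω/dt) + ω₀×(Iω₀) = (0.0000, -0.0800, 0.1800)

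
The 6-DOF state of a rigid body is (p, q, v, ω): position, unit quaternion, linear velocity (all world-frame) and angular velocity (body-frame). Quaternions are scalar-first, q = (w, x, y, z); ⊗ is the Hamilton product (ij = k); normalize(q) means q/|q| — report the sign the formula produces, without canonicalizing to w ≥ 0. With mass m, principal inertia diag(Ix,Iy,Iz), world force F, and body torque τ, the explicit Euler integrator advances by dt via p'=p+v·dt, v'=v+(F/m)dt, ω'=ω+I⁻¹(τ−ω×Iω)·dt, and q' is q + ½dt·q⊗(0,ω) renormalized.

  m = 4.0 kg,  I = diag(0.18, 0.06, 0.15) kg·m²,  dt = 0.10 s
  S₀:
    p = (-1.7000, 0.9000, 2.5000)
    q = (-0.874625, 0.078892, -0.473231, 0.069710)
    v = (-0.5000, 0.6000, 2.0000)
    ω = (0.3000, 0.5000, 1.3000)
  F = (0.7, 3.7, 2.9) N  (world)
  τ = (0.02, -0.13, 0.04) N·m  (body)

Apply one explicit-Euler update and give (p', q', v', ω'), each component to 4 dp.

p' = (-1.7500, 0.9600, 2.7000)
q' = (-0.8663, 0.0332, -0.4979, 0.0219)
v' = (-0.4825, 0.6925, 2.0725)
ω' = (0.2786, 0.2638, 1.3387)

a = (0.1750, 0.9250, 0.7250)
new position p' = (-1.7500, 0.9600, 2.7000)
v' = v + a·dt = (-0.4825, 0.6925, 2.0725)
ω×(Iω) gyroscopic = (0.0585, 0.0117, -0.0180)
(τ − ω×Iω)/I = (-0.2139, -2.3617, 0.3867)
new body rate ω' = (0.2786, 0.2638, 1.3387)
q⊗(0,ω) = (0.1223249, -0.9124428, -0.5189591, -0.9555972)
q' = normalize(q + ½dt·q⊗(0,ω)) = (-0.8663, 0.0332, -0.4979, 0.0219)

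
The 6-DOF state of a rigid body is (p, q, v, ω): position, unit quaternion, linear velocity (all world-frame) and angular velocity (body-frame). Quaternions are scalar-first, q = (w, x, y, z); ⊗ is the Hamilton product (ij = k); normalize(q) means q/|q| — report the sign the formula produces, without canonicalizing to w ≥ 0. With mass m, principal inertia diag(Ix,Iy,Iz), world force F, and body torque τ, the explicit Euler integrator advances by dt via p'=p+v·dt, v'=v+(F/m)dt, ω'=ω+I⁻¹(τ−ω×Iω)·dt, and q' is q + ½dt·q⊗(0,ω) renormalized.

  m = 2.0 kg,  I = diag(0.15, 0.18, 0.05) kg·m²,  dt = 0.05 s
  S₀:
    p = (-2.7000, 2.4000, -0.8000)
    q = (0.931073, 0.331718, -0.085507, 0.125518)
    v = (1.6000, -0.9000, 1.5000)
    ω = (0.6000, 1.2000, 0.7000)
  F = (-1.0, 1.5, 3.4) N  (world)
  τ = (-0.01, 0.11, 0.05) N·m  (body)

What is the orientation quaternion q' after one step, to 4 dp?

q⊗(0,ω) = (-0.1842850, 0.3481673, 0.9603958, 1.1011169)
q + ½dt·q⊗(0,ω), renormalized = (0.9258, 0.3402, -0.0615, 0.1529)

q' = (0.9258, 0.3402, -0.0615, 0.1529)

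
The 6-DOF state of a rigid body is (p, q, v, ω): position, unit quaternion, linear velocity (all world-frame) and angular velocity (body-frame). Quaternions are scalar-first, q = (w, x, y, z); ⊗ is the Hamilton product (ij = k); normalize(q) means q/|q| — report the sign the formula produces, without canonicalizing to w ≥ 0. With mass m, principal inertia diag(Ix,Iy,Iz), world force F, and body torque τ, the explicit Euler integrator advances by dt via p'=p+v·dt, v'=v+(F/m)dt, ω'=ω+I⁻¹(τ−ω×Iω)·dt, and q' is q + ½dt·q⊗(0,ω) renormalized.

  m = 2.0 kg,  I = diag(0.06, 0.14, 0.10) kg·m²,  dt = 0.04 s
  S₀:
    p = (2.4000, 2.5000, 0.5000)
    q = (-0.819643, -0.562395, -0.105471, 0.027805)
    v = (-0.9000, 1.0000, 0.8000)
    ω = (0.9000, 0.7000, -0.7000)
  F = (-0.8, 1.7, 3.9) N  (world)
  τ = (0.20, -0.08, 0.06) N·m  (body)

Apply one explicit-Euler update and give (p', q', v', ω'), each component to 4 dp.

p' = p + v·dt = (2.3640, 2.5400, 0.5320)
v' = v + a·dt = (-0.9160, 1.0340, 0.8780)
precession coupling ω×(Iω) = (0.0196, 0.0252, 0.0504)
(τ − ω×Iω)/I = (3.0067, -0.7514, 0.0960)
ω + α·dt = (1.0203, 0.6699, -0.6962)
Hamilton product q⊗(0,ω) = (0.5994487, -0.6833125, -0.9424021, 0.2749975)
q + ½dt·q⊗(0,ω), renormalized = (-0.8074, -0.5759, -0.1243, 0.0333)

p' = (2.3640, 2.5400, 0.5320)
q' = (-0.8074, -0.5759, -0.1243, 0.0333)
v' = (-0.9160, 1.0340, 0.8780)
ω' = (1.0203, 0.6699, -0.6962)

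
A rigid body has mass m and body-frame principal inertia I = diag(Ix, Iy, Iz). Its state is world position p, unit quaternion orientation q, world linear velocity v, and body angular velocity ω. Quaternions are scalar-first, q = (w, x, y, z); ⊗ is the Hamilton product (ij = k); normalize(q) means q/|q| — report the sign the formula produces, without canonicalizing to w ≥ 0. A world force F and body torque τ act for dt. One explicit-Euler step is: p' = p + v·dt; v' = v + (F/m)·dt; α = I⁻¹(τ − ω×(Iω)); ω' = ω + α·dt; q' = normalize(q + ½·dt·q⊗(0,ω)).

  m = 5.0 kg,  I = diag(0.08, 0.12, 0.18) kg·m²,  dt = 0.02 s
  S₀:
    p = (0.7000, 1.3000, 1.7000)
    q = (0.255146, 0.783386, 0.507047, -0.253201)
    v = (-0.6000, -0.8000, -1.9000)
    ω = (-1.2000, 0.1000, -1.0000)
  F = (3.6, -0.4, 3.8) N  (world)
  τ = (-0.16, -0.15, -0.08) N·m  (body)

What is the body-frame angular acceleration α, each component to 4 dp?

precession coupling ω×(Iω) = (-0.0060, -0.1200, -0.0048)
(τ − ω×Iω)/I = (-1.9250, -0.2500, -0.4178)

α = (-1.9250, -0.2500, -0.4178)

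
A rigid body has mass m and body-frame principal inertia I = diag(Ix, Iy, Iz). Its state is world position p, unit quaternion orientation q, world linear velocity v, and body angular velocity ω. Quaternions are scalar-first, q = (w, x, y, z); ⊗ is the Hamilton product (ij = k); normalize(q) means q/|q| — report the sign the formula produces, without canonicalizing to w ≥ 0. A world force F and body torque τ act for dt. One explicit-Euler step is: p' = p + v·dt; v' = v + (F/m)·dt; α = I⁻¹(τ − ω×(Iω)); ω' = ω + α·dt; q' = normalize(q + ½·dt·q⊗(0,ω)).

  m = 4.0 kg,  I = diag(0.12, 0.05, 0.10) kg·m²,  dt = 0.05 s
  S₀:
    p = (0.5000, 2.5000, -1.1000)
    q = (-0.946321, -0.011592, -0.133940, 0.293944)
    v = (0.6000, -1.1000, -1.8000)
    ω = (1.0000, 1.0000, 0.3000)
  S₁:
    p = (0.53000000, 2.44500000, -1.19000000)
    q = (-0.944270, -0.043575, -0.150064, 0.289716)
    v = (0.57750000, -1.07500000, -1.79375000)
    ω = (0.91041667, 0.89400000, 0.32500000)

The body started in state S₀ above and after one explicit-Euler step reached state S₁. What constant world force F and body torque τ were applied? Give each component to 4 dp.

ω₁ − ω₀ = (-0.08958333, -0.10600000, 0.02500000)
I·α + gyro = (-0.2000, -0.1000, -0.0200)
Δv = v₁−v₀ = (-0.02250000, 0.02500000, 0.00625000)
applied force F = (-1.8000, 2.0000, 0.5000)

F = (-1.8000, 2.0000, 0.5000)
τ = (-0.2000, -0.1000, -0.0200)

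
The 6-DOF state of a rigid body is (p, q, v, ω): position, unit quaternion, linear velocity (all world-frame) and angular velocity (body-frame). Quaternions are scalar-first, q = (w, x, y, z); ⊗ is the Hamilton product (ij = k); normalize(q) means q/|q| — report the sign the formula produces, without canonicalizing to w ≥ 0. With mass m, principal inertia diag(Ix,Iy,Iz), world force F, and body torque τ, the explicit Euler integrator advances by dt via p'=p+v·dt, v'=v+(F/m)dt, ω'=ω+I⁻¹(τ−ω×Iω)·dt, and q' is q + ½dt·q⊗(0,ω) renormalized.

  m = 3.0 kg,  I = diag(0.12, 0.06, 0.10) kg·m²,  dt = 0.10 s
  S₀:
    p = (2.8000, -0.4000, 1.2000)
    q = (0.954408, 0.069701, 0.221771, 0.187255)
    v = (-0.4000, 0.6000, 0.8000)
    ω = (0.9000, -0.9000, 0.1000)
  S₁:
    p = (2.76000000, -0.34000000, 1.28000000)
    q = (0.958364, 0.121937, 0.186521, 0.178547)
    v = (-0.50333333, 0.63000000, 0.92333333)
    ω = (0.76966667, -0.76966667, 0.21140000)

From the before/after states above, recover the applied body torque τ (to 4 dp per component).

τ = (-0.1600, 0.0800, 0.1600)

Δω = ω₁−ω₀ = (-0.13033333, 0.13033333, 0.11140000)
τ = I·(Δω/dt) + ω₀×(Iω₀) = (-0.1600, 0.0800, 0.1600)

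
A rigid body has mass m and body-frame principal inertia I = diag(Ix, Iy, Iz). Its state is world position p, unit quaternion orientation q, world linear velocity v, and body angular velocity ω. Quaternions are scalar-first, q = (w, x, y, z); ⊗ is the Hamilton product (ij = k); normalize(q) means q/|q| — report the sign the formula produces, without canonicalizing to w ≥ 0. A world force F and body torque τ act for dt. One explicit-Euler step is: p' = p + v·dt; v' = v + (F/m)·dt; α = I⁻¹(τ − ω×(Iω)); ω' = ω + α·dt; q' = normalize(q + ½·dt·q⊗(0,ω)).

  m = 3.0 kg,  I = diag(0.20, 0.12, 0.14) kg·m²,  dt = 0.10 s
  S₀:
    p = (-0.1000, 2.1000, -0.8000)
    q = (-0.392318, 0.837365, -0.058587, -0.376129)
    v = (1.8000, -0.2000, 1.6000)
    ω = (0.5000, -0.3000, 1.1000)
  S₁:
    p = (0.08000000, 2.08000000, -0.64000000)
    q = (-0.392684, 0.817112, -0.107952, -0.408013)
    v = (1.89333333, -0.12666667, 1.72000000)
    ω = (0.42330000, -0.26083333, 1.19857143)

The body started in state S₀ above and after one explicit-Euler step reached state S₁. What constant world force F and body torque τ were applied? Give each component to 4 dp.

velocity change Δv = (0.09333333, 0.07333333, 0.12000000)
F = m·Δv/dt = (2.8000, 2.2000, 3.6000)
ω₁ − ω₀ = (-0.07670000, 0.03916667, 0.09857143)
precession coupling = (-0.0066, 0.0330, 0.0120)
I·α + gyro = (-0.1600, 0.0800, 0.1500)

F = (2.8000, 2.2000, 3.6000)
τ = (-0.1600, 0.0800, 0.1500)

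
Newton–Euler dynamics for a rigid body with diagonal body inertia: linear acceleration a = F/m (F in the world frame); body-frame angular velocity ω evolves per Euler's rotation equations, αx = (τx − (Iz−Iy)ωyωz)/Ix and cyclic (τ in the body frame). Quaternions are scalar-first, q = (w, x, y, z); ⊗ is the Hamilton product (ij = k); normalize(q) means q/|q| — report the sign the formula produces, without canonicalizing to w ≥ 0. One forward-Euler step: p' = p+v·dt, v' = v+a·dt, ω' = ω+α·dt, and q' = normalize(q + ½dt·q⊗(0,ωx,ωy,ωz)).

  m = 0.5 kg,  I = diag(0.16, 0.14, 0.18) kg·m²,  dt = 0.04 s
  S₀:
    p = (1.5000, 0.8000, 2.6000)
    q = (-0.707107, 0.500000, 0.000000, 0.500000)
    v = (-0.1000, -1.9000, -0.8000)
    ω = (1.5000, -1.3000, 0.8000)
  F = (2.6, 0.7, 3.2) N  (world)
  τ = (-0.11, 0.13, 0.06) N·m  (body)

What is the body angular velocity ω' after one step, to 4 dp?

ω' = (1.4829, -1.2560, 0.8047)

gyro term ω×Iω = (-0.0416, -0.0240, 0.0390)
(τ − ω×Iω)/I = (-0.4275, 1.1000, 0.1167)
ω + α·dt = (1.4829, -1.2560, 0.8047)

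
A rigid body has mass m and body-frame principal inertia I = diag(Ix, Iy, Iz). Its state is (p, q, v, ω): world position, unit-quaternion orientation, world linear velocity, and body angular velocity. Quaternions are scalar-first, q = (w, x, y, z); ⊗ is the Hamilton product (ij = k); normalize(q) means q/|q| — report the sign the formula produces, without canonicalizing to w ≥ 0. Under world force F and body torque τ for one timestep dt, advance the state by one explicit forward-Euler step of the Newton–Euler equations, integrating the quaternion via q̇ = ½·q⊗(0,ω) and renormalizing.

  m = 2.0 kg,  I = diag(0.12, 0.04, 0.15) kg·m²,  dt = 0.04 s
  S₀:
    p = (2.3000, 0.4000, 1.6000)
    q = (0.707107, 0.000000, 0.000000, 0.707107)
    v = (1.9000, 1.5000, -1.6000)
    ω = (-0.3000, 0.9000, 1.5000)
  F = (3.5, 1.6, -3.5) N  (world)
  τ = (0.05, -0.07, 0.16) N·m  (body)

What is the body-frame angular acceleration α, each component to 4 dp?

gyro term ω×Iω = (0.1485, 0.0135, 0.0216)
α = I⁻¹(τ − ω×Iω) = (-0.8208, -2.0875, 0.9227)

α = (-0.8208, -2.0875, 0.9227)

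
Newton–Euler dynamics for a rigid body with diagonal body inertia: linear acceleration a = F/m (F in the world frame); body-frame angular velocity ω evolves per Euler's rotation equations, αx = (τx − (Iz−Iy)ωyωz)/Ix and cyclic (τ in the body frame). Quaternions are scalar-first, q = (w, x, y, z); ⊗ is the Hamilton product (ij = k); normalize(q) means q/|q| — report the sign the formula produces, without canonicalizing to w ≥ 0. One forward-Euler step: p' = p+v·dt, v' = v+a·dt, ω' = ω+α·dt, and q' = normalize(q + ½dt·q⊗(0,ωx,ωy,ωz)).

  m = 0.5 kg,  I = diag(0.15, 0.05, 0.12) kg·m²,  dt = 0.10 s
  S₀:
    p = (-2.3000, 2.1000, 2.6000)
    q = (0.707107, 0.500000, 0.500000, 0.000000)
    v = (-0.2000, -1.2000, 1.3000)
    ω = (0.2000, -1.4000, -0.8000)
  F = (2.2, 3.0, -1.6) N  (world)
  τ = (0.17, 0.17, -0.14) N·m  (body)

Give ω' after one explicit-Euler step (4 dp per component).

α = I⁻¹(τ − ω×Iω) = (0.6107, 3.4960, -1.4000)
ω + α·dt = (0.2611, -1.0504, -0.9400)

ω' = (0.2611, -1.0504, -0.9400)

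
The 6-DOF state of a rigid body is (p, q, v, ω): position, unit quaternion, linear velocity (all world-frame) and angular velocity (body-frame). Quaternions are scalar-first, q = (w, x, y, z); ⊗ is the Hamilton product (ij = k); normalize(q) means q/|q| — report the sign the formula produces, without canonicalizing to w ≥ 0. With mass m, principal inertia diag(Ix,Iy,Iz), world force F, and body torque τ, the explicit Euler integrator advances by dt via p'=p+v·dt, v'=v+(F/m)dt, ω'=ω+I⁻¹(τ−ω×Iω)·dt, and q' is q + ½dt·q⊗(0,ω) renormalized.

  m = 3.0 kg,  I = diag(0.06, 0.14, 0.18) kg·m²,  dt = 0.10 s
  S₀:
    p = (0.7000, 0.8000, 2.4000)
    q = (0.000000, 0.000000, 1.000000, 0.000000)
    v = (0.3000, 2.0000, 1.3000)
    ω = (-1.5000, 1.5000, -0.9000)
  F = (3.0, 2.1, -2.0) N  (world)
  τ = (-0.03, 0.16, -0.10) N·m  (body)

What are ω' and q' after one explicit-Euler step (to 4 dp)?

ω×(Iω) gyroscopic = (-0.0540, -0.1620, -0.1800)
(τ − ω×Iω)/I = (0.4000, 2.3000, 0.4444)
new body rate ω' = (-1.4600, 1.7300, -0.8556)
q⊗(0,ω) = (-1.5000000, -0.9000000, 0.0000000, 1.5000000)
q + ½dt·q⊗(0,ω), renormalized = (-0.0745, -0.0447, 0.9934, 0.0745)

ω' = (-1.4600, 1.7300, -0.8556)
q' = (-0.0745, -0.0447, 0.9934, 0.0745)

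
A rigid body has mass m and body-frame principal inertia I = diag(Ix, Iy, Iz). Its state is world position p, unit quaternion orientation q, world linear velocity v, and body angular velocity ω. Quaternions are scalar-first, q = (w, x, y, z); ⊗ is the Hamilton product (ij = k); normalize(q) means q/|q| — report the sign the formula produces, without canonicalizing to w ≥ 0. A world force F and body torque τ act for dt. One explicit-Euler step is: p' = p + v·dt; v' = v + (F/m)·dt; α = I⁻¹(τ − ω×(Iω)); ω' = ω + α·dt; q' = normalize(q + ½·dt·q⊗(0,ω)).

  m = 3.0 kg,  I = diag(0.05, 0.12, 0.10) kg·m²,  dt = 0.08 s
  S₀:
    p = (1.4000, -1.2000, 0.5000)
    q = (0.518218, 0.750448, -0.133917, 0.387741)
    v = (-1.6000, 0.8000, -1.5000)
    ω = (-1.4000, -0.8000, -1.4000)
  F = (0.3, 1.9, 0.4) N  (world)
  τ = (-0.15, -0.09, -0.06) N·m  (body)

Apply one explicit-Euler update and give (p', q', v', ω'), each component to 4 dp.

p' = (1.2720, -1.1360, 0.3800)
q' = (0.5756, 0.7386, -0.1297, 0.3260)
v' = (-1.5920, 0.8507, -1.4893)
ω' = (-1.6042, -0.7947, -1.5107)

gyro term ω×Iω = (-0.0224, -0.0980, 0.0784)
α = I⁻¹(τ − ω×Iω) = (-2.5520, 0.0667, -1.3840)
new body rate ω' = (-1.6042, -0.7947, -1.5107)
Hamilton product q⊗(0,ω) = (1.4863310, -0.2278286, 0.0932154, -1.5133474)
q + ½dt·q⊗(0,ω), renormalized = (0.5756, 0.7386, -0.1297, 0.3260)
p' = p + v·dt = (1.2720, -1.1360, 0.3800)
v' = v + a·dt = (-1.5920, 0.8507, -1.4893)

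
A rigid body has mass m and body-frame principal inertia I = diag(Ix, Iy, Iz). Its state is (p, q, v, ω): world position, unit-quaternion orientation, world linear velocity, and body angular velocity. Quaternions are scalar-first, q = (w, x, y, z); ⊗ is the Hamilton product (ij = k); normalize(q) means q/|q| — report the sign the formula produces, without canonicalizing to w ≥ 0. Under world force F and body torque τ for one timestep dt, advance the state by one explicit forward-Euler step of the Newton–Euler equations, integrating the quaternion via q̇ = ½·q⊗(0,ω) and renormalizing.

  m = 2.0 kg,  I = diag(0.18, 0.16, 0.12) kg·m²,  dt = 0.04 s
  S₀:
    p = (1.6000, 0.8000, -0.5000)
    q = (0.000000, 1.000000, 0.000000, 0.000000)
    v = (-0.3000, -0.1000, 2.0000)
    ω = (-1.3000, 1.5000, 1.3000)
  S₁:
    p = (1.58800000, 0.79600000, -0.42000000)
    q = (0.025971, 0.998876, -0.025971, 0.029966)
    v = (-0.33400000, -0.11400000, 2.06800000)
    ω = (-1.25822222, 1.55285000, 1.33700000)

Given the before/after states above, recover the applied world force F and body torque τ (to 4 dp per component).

F = (-1.7000, -0.7000, 3.4000)
τ = (0.1100, 0.1100, 0.1500)

Δω = ω₁−ω₀ = (0.04177778, 0.05285000, 0.03700000)
ω₀×(Iω₀) = (-0.0780, -0.1014, 0.0390)
applied torque τ = (0.1100, 0.1100, 0.1500)
Δv = v₁−v₀ = (-0.03400000, -0.01400000, 0.06800000)
F = m·Δv/dt = (-1.7000, -0.7000, 3.4000)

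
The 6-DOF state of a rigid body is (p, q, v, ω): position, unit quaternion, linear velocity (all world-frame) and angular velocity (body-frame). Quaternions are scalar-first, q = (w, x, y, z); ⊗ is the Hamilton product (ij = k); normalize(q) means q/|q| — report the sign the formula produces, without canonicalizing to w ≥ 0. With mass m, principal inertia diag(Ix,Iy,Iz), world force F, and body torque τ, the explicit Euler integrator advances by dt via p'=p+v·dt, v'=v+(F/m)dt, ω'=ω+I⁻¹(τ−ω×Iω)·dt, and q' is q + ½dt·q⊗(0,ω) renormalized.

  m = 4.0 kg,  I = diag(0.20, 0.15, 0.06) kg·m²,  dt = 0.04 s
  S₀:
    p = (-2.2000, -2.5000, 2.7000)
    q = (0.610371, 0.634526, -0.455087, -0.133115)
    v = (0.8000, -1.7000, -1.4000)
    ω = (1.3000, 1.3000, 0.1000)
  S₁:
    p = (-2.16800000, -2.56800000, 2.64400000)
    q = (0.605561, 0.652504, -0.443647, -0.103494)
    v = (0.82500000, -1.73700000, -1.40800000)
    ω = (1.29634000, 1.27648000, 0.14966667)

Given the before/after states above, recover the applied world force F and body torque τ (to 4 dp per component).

rate change Δω = (-0.00366000, -0.02352000, 0.04966667)
gyro term ω₀×Iω₀ = (-0.0117, 0.0182, -0.0845)
I·α + gyro = (-0.0300, -0.0700, -0.0100)
Δv = v₁−v₀ = (0.02500000, -0.03700000, -0.00800000)
m·(v₁−v₀)/dt = (2.5000, -3.7000, -0.8000)

F = (2.5000, -3.7000, -0.8000)
τ = (-0.0300, -0.0700, -0.0100)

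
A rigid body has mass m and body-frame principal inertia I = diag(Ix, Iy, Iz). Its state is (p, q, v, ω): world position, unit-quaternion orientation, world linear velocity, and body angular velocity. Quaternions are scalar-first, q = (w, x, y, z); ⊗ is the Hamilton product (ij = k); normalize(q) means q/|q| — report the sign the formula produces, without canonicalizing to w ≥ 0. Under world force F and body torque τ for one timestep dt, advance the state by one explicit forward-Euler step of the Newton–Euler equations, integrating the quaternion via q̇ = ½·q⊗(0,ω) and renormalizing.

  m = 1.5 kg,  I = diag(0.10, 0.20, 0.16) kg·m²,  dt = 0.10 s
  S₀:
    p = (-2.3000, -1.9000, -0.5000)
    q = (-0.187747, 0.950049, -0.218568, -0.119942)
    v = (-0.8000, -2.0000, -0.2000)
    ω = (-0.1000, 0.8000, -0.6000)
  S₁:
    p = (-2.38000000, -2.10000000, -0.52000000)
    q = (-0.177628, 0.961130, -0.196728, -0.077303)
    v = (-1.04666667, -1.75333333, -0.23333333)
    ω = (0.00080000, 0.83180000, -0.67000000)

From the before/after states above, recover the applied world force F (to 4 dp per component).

velocity change Δv = (-0.24666667, 0.24666667, -0.03333333)
applied force F = (-3.7000, 3.7000, -0.5000)

F = (-3.7000, 3.7000, -0.5000)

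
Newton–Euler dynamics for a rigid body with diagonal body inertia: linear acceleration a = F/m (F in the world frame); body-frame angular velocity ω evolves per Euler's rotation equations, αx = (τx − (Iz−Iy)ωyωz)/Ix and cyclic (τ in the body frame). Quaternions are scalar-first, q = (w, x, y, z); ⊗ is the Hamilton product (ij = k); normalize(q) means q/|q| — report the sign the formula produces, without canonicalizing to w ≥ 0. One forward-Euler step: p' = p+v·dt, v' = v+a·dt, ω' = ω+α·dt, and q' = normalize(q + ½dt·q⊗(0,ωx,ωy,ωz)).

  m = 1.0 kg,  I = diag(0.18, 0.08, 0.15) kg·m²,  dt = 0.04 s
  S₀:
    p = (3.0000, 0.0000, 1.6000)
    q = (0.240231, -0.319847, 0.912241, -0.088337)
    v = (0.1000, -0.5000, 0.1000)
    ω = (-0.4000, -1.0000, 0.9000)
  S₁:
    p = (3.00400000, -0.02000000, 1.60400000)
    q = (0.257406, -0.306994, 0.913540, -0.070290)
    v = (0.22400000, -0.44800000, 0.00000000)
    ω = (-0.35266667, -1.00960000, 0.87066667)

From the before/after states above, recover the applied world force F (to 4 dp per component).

velocity change Δv = (0.12400000, 0.05200000, -0.10000000)
applied force F = (3.1000, 1.3000, -2.5000)

F = (3.1000, 1.3000, -2.5000)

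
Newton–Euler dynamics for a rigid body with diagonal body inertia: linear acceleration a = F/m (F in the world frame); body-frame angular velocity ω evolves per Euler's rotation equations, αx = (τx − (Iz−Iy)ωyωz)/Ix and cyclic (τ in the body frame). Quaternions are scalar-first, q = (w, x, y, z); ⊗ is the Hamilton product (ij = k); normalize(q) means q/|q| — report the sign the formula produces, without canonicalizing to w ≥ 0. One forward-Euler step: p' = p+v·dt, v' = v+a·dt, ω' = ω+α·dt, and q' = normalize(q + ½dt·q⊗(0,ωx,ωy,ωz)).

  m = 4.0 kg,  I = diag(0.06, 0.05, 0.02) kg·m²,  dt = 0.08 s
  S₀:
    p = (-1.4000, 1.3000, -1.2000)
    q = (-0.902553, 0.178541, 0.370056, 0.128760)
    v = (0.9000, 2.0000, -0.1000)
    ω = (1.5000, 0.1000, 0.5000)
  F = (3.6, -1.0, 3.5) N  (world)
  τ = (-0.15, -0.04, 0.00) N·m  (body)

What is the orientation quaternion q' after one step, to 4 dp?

Hamilton product q⊗(0,ω) = (-0.3691971, -1.1816775, 0.0136142, -0.9885064)
updated quaternion q' = (-0.9155, 0.1310, 0.3699, 0.0890)

q' = (-0.9155, 0.1310, 0.3699, 0.0890)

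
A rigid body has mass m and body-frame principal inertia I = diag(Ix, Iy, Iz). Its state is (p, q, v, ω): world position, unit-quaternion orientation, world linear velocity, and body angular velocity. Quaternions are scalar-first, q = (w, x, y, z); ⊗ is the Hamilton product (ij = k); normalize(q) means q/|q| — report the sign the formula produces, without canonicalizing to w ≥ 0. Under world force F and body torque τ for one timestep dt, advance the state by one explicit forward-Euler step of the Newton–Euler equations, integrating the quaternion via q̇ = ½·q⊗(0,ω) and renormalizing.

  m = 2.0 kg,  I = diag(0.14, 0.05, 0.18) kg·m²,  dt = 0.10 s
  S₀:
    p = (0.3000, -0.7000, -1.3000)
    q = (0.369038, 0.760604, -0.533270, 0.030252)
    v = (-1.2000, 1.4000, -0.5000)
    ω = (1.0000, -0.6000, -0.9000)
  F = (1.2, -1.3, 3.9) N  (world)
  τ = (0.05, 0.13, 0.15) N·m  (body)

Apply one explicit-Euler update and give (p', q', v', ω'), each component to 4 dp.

p' = (0.1800, -0.5600, -1.3500)
q' = (0.3155, 0.8018, -0.5072, 0.0174)
v' = (-1.1400, 1.3350, -0.3050)
ω' = (0.9856, -0.4120, -0.8467)

precession coupling ω×(Iω) = (0.0702, 0.0360, 0.0540)
(τ − ω×Iω)/I = (-0.1443, 1.8800, 0.5333)
ω + α·dt = (0.9856, -0.4120, -0.8467)
2q̇ = q⊗(0,ω) = (-1.0533392, 0.8671322, 0.4933728, -0.2552266)
q + ½dt·q⊗(0,ω), renormalized = (0.3155, 0.8018, -0.5072, 0.0174)
p + v·dt = (0.1800, -0.5600, -1.3500)
v' = v + a·dt = (-1.1400, 1.3350, -0.3050)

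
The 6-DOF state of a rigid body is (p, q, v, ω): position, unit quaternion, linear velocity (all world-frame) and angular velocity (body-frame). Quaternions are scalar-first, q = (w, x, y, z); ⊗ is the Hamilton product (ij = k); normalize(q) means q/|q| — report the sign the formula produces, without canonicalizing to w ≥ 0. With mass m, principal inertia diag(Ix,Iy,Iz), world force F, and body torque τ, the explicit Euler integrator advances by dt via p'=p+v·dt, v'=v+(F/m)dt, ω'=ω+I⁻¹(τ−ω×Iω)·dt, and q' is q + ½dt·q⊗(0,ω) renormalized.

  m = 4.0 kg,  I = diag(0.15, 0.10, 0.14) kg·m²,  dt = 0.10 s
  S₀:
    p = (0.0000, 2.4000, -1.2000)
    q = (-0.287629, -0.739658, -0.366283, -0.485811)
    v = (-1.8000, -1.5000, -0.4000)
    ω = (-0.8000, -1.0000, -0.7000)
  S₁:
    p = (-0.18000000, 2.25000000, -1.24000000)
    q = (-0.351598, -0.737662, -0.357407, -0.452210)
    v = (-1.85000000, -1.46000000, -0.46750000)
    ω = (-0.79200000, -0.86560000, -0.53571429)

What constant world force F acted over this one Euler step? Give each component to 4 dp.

F = (-2.0000, 1.6000, -2.7000)

Δv = v₁−v₀ = (-0.05000000, 0.04000000, -0.06750000)
F = m·Δv/dt = (-2.0000, 1.6000, -2.7000)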